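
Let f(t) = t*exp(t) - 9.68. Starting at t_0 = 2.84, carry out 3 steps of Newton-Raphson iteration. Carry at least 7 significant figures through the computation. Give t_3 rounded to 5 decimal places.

Newton update: t ← t − f(t)/f'(t).
f'(t) = (t+1)*exp(t)
t_0 = 2.840000: f = 38.928774, f' = 65.724540 → t_1 = 2.840000 - (38.928774)/(65.724540) = 2.247698
t_1 = 2.247698: f = 11.596531, f' = 30.742451 → t_2 = 2.247698 - (11.596531)/(30.742451) = 1.870482
t_2 = 1.870482: f = 2.462102, f' = 18.633529 → t_3 = 1.870482 - (2.462102)/(18.633529) = 1.738350

1.73835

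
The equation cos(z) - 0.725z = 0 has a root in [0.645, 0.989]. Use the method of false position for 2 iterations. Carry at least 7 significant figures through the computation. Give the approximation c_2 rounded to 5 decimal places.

False-position update: c = (a·f(b) − b·f(a))/(f(b) − f(a)); replace the endpoint whose sign matches f(c).
f(0.645000) = 0.331475, f(0.989000) = -0.167499
step 1: c = 0.873523, f(c) = 0.008825 > 0 → new bracket [0.873523, 0.989000]
step 2: c = 0.879303, f(c) = 0.000193 > 0 → new bracket [0.879303, 0.989000]

0.87930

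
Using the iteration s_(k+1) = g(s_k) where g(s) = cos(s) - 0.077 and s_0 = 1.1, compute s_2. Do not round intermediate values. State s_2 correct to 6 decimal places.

0.852922

s_1 = g(1.100000) = 0.376596
s_2 = g(0.376596) = 0.852922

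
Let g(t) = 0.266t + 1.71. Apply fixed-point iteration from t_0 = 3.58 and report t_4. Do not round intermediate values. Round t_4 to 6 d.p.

t_1 = g(3.580000) = 2.662280
t_2 = g(2.662280) = 2.418166
t_3 = g(2.418166) = 2.353232
t_4 = g(2.353232) = 2.335960

2.335960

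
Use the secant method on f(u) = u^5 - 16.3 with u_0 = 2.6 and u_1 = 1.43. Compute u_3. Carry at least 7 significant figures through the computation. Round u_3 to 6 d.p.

Secant update: u_(k+1) = u_k − f(u_k)·(u_k − u_(k-1))/(f(u_k) − f(u_(k-1))).
f(u_0) = 102.513760, f(u_1) = -10.320289
u_2 = 1.430000 - (-10.320289)·(1.430000 - 2.600000)/(-10.320289 - (102.513760)) = 1.537013; f(u_2) = -7.721960
u_3 = 1.537013 - (-7.721960)·(1.537013 - 1.430000)/(-7.721960 - (-10.320289)) = 1.855045; f(u_3) = 5.667098

1.855045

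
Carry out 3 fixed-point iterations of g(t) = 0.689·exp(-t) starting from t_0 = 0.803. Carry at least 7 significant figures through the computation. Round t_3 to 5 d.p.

t_1 = g(0.803000) = 0.308660
t_2 = g(0.308660) = 0.506022
t_3 = g(0.506022) = 0.415390

0.41539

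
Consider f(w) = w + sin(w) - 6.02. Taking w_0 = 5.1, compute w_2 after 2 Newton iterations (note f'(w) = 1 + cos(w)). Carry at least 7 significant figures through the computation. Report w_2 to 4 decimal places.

6.1501

w_0 = 5.100000: f = -1.845815, f' = 1.377978 → w_1 = 5.100000 - (-1.845815)/(1.377978) = 6.439510
w_1 = 6.439510: f = 0.575198, f' = 1.987806 → w_2 = 6.439510 - (0.575198)/(1.987806) = 6.150146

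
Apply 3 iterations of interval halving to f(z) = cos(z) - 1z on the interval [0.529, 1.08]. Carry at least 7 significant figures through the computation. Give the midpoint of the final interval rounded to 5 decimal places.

f(0.529000) = 0.334312, f(1.080000) = -0.608672 (opposite signs)
step 1: m = 0.804500, f(m) = -0.111028 < 0 → root in [0.529000, 0.804500]
step 2: m = 0.666750, f(m) = 0.119086 > 0 → root in [0.666750, 0.804500]
step 3: m = 0.735625, f(m) = 0.005786 > 0 → root in [0.735625, 0.804500]
Midpoint of [0.735625, 0.804500] = 0.770062

0.77006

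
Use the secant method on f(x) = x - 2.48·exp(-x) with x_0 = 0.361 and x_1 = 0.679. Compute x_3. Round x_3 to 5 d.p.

0.95173

f(x_0) = -1.367508, f(x_1) = -0.578667
x_2 = 0.679000 - (-0.578667)·(0.679000 - 0.361000)/(-0.578667 - (-1.367508)) = 0.912274; f(x_2) = -0.083718
x_3 = 0.912274 - (-0.083718)·(0.912274 - 0.679000)/(-0.083718 - (-0.578667)) = 0.951731; f(x_3) = -0.005727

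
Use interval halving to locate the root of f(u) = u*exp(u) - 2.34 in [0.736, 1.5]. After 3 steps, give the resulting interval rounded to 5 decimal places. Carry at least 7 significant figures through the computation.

f(0.736000) = -0.803550, f(1.500000) = 4.382534 (opposite signs)
step 1: m = 1.118000, f(m) = 1.079661 > 0 → root in [0.736000, 1.118000]
step 2: m = 0.927000, f(m) = 0.002452 > 0 → root in [0.736000, 0.927000]
step 3: m = 0.831500, f(m) = -0.430243 < 0 → root in [0.831500, 0.927000]

[0.83150, 0.92700]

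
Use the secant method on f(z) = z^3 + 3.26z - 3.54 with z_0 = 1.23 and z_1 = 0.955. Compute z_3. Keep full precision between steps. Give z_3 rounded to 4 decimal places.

f(z_0) = 2.330667, f(z_1) = 0.444284
z_2 = 0.955000 - (0.444284)·(0.955000 - 1.230000)/(0.444284 - (2.330667)) = 0.890232; f(z_2) = 0.067674
z_3 = 0.890232 - (0.067674)·(0.890232 - 0.955000)/(0.067674 - (0.444284)) = 0.878593; f(z_3) = 0.002422

0.8786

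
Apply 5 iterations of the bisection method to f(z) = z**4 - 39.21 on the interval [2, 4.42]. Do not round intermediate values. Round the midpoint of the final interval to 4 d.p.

2.4916

f(2.000000) = -23.210000, f(4.420000) = 342.460925 (opposite signs)
step 1: m = 3.210000, f(m) = 66.964477 > 0 → root in [2.000000, 3.210000]
step 2: m = 2.605000, f(m) = 6.840135 > 0 → root in [2.000000, 2.605000]
step 3: m = 2.302500, f(m) = -11.104031 < 0 → root in [2.302500, 2.605000]
step 4: m = 2.453750, f(m) = -2.958895 < 0 → root in [2.453750, 2.605000]
step 5: m = 2.529375, f(m) = 1.721050 > 0 → root in [2.453750, 2.529375]
Midpoint of [2.453750, 2.529375] = 2.491563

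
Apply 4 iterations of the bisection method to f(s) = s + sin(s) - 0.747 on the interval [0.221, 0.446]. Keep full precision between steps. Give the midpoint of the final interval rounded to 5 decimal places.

0.38272

f(0.221000) = -0.306795, f(0.446000) = 0.130360 (opposite signs)
step 1: m = 0.333500, f(m) = -0.086148 < 0 → root in [0.333500, 0.446000]
step 2: m = 0.389750, f(m) = 0.022707 > 0 → root in [0.333500, 0.389750]
step 3: m = 0.361625, f(m) = -0.031580 < 0 → root in [0.361625, 0.389750]
step 4: m = 0.375688, f(m) = -0.004400 < 0 → root in [0.375688, 0.389750]
Midpoint of [0.375688, 0.389750] = 0.382719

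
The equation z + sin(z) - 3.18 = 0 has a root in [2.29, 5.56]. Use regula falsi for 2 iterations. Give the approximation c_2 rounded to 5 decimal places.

2.65978

f(2.290000) = -0.137669, f(5.560000) = 1.718224
step 1: c = 2.532567, f(c) = -0.075364 < 0 → new bracket [2.532567, 5.560000]
step 2: c = 2.659776, f(c) = -0.056834 < 0 → new bracket [2.659776, 5.560000]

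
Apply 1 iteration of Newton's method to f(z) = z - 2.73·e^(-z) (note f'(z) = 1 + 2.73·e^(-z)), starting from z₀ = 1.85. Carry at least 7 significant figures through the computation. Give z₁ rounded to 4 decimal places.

0.8560

Newton update: z ← z − f(z)/f'(z).
z_0 = 1.850000: f = 1.420743, f' = 1.429257 → z_1 = 1.850000 - (1.420743)/(1.429257) = 0.855958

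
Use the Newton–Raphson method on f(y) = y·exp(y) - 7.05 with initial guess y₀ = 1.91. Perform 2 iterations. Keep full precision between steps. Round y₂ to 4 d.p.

f'(y) = (y + 1)·exp(y)
y_0 = 1.910000: f = 5.848400, f' = 19.651488 → y_1 = 1.910000 - (5.848400)/(19.651488) = 1.612394
y_1 = 1.612394: f = 1.035838, f' = 13.100641 → y_2 = 1.612394 - (1.035838)/(13.100641) = 1.533326

1.5333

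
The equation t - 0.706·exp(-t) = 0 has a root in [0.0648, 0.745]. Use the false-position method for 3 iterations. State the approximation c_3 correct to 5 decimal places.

0.45019

False-position update: c = (a·f(b) − b·f(a))/(f(b) − f(a)); replace the endpoint whose sign matches f(c).
f(0.064800) = -0.596902, f(0.745000) = 0.409838
step 1: c = 0.468095, f(c) = 0.026002 > 0 → new bracket [0.064800, 0.468095]
step 2: c = 0.451260, f(c) = 0.001662 > 0 → new bracket [0.064800, 0.451260]
step 3: c = 0.450187, f(c) = 0.000106 > 0 → new bracket [0.064800, 0.450187]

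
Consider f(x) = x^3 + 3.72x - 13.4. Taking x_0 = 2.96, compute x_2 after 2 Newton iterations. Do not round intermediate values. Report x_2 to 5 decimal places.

1.89702

Newton update: x ← x − f(x)/f'(x).
f'(x) = 3x^2 + 3.72
x_0 = 2.960000: f = 23.545536, f' = 30.004800 → x_1 = 2.960000 - (23.545536)/(30.004800) = 2.175274
x_1 = 2.175274: f = 4.985024, f' = 17.915456 → x_2 = 2.175274 - (4.985024)/(17.915456) = 1.897022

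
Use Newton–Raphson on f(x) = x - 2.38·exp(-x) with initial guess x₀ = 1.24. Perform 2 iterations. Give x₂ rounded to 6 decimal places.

Newton update: x ← x − f(x)/f'(x).
f'(x) = 1 + 2.38·exp(-x)
x_0 = 1.240000: f = 0.551266, f' = 1.688734 → x_1 = 1.240000 - (0.551266)/(1.688734) = 0.913563
x_1 = 0.913563: f = -0.041038, f' = 1.954600 → x_2 = 0.913563 - (-0.041038)/(1.954600) = 0.934558

0.934558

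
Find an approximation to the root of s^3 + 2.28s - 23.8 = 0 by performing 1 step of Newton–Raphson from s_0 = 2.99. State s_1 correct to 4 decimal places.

f'(s) = 3s^2 + 2.28
s_0 = 2.990000: f = 9.748099, f' = 29.100300 → s_1 = 2.990000 - (9.748099)/(29.100300) = 2.655017

2.6550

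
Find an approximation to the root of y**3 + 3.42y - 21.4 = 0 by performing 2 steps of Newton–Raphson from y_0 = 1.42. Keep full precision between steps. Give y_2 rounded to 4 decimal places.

2.4401

Newton update: y ← y − f(y)/f'(y).
f'(y) = 3y**2 + 3.42
y_0 = 1.420000: f = -13.680312, f' = 9.469200 → y_1 = 1.420000 - (-13.680312)/(9.469200) = 2.864717
y_1 = 2.864717: f = 11.906922, f' = 28.039806 → y_2 = 2.864717 - (11.906922)/(28.039806) = 2.440073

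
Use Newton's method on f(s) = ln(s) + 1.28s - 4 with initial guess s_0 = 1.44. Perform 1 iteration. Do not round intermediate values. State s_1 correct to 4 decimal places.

2.3477

Newton update: s ← s − f(s)/f'(s).
f'(s) = 1/s + 1.28
s_0 = 1.440000: f = -1.792157, f' = 1.974444 → s_1 = 1.440000 - (-1.792157)/(1.974444) = 2.347677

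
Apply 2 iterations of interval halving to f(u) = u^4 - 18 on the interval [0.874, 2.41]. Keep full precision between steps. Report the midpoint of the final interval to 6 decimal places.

f(0.874000) = -17.416493, f(2.410000) = 15.734026 (opposite signs)
step 1: m = 1.642000, f(m) = -10.730700 < 0 → root in [1.642000, 2.410000]
step 2: m = 2.026000, f(m) = -1.151635 < 0 → root in [2.026000, 2.410000]
Midpoint of [2.026000, 2.410000] = 2.218000

2.218000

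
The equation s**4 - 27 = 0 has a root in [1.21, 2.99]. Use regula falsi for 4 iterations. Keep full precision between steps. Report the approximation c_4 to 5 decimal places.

False-position update: c = (a·f(b) − b·f(a))/(f(b) − f(a)); replace the endpoint whose sign matches f(c).
f(1.210000) = -24.856411, f(2.990000) = 52.925388
step 1: c = 1.778827, f(c) = -16.987670 < 0 → new bracket [1.778827, 2.990000]
step 2: c = 2.073121, f(c) = -8.528636 < 0 → new bracket [2.073121, 2.990000]
step 3: c = 2.200367, f(c) = -3.558785 < 0 → new bracket [2.200367, 2.990000]
step 4: c = 2.250117, f(c) = -1.365745 < 0 → new bracket [2.250117, 2.990000]

2.25012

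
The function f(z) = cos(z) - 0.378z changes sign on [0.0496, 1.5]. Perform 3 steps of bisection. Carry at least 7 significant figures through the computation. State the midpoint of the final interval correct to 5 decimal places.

f(0.049600) = 0.980021, f(1.500000) = -0.496263 (opposite signs)
step 1: m = 0.774800, f(m) = 0.421687 > 0 → root in [0.774800, 1.500000]
step 2: m = 1.137400, f(m) = -0.009982 < 0 → root in [0.774800, 1.137400]
step 3: m = 0.956100, f(m) = 0.215305 > 0 → root in [0.956100, 1.137400]
Midpoint of [0.956100, 1.137400] = 1.046750

1.04675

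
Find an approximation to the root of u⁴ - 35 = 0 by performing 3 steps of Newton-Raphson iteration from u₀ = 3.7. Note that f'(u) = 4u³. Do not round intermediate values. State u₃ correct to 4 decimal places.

2.4405

u_0 = 3.700000: f = 152.416100, f' = 202.612000 → u_1 = 3.700000 - (152.416100)/(202.612000) = 2.947744
u_1 = 2.947744: f = 40.502101, f' = 102.454082 → u_2 = 2.947744 - (40.502101)/(102.454082) = 2.552424
u_2 = 2.552424: f = 7.443537, f' = 66.514858 → u_3 = 2.552424 - (7.443537)/(66.514858) = 2.440517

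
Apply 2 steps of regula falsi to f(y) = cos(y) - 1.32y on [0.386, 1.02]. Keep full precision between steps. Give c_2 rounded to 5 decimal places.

False-position update: c = (a·f(b) − b·f(a))/(f(b) − f(a)); replace the endpoint whose sign matches f(c).
f(0.386000) = 0.416902, f(1.020000) = -0.823034
step 1: c = 0.599169, f(c) = 0.034901 > 0 → new bracket [0.599169, 1.020000]
step 2: c = 0.616289, f(c) = 0.002528 > 0 → new bracket [0.616289, 1.020000]

0.61629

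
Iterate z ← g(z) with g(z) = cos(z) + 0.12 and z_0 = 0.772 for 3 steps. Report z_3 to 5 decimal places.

z_1 = g(0.772000) = 0.836517
z_2 = g(0.836517) = 0.790052
z_3 = g(0.790052) = 0.823808

0.82381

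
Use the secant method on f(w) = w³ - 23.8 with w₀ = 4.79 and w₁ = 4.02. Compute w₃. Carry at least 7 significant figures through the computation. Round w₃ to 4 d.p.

Secant update: w_(k+1) = w_k − f(w_k)·(w_k − w_(k-1))/(f(w_k) − f(w_(k-1))).
f(w_0) = 86.102239, f(w_1) = 41.164808
w_2 = 4.020000 - (41.164808)·(4.020000 - 4.790000)/(41.164808 - (86.102239)) = 3.314644; f(w_2) = 12.617534
w_3 = 3.314644 - (12.617534)·(3.314644 - 4.020000)/(12.617534 - (41.164808)) = 3.002885; f(w_3) = 3.277972

3.0029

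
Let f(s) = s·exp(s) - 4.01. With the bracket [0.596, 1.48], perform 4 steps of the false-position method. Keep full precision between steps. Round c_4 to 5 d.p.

f(0.596000) = -2.928352, f(1.480000) = 2.491560
step 1: c = 1.073621, f(c) = -0.868633 < 0 → new bracket [1.073621, 1.480000]
step 2: c = 1.178673, f(c) = -0.179245 < 0 → new bracket [1.178673, 1.480000]
step 3: c = 1.198896, f(c) = -0.033919 < 0 → new bracket [1.198896, 1.480000]
step 4: c = 1.202671, f(c) = -0.006311 < 0 → new bracket [1.202671, 1.480000]

1.20267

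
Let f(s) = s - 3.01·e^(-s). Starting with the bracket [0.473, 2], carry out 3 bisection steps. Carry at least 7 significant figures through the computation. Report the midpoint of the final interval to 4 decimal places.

f(0.473000) = -1.402622, f(2.000000) = 1.592641 (opposite signs)
step 1: m = 1.236500, f(m) = 0.362399 > 0 → root in [0.473000, 1.236500]
step 2: m = 0.854750, f(m) = -0.425672 < 0 → root in [0.854750, 1.236500]
step 3: m = 1.045625, f(m) = -0.012306 < 0 → root in [1.045625, 1.236500]
Midpoint of [1.045625, 1.236500] = 1.141062

1.1411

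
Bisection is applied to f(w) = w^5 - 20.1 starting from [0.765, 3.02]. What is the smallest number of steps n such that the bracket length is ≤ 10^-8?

28

Initial width b − a = 3.02 − 0.765 = 2.255000.
After n steps the width is (b−a)/2^n; need (b−a)/2^n ≤ 10^-8.
So n ≥ log₂(2.255000/10^-8) = log₂(225500000.0000) ≈ 27.7486.
Hence n = 28.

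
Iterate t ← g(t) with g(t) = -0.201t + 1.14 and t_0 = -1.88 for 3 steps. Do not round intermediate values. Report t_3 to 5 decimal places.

t_1 = g(-1.880000) = 1.517880
t_2 = g(1.517880) = 0.834906
t_3 = g(0.834906) = 0.972184

0.97218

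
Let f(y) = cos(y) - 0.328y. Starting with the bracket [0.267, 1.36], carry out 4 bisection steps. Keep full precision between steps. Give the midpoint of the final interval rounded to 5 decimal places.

f(0.267000) = 0.876991, f(1.360000) = -0.236841 (opposite signs)
step 1: m = 0.813500, f(m) = 0.420131 > 0 → root in [0.813500, 1.360000]
step 2: m = 1.086750, f(m) = 0.108910 > 0 → root in [1.086750, 1.360000]
step 3: m = 1.223375, f(m) = -0.060793 < 0 → root in [1.086750, 1.223375]
step 4: m = 1.155063, f(m) = 0.025001 > 0 → root in [1.155063, 1.223375]
Midpoint of [1.155063, 1.223375] = 1.189219

1.18922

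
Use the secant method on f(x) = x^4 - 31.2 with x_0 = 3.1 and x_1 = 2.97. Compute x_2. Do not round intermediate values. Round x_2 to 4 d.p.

f(x_0) = 61.152100, f(x_1) = 46.608277
x_2 = 2.970000 - (46.608277)·(2.970000 - 3.100000)/(46.608277 - (61.152100)) = 2.553392; f(x_2) = 11.307918

2.5534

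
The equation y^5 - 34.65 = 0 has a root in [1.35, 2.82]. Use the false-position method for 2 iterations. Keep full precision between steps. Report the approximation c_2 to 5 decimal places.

1.77893

f(1.350000) = -30.165967, f(2.820000) = 143.688677
step 1: c = 1.605063, f(c) = -23.997266 < 0 → new bracket [1.605063, 2.820000]
step 2: c = 1.778931, f(c) = -16.834598 < 0 → new bracket [1.778931, 2.820000]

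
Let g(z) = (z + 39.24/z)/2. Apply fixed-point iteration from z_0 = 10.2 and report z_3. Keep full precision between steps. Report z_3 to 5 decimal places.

z_1 = g(10.200000) = 7.023529
z_2 = g(7.023529) = 6.305232
z_3 = g(6.305232) = 6.264318

6.26432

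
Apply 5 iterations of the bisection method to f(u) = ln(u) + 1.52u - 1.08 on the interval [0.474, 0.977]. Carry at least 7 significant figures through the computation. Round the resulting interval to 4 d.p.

f(0.474000) = -1.106068, f(0.977000) = 0.381771 (opposite signs)
step 1: m = 0.725500, f(m) = -0.298134 < 0 → root in [0.725500, 0.977000]
step 2: m = 0.851250, f(m) = 0.052851 > 0 → root in [0.725500, 0.851250]
step 3: m = 0.788375, f(m) = -0.119451 < 0 → root in [0.788375, 0.851250]
step 4: m = 0.819813, f(m) = -0.032565 < 0 → root in [0.819813, 0.851250]
step 5: m = 0.835531, f(m) = 0.010320 > 0 → root in [0.819813, 0.835531]

[0.8198, 0.8355]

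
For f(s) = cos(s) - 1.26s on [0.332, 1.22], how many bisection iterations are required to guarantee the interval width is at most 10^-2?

Initial width b − a = 1.22 − 0.332 = 0.888000.
After n steps the width is (b−a)/2^n; need (b−a)/2^n ≤ 10^-2.
So n ≥ log₂(0.888000/10^-2) = log₂(88.8000) ≈ 6.4725.
Hence n = 7.

7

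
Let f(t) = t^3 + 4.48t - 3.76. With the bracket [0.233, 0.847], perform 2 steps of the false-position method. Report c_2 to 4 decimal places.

f(0.233000) = -2.703511, f(0.847000) = 0.642205
step 1: c = 0.729144, f(c) = -0.105787 < 0 → new bracket [0.729144, 0.847000]
step 2: c = 0.745812, f(c) = -0.003916 < 0 → new bracket [0.745812, 0.847000]

0.7458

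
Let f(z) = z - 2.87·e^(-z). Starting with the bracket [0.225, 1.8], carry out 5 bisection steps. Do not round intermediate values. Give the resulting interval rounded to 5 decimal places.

f(0.225000) = -2.066742, f(1.800000) = 1.325592 (opposite signs)
step 1: m = 1.012500, f(m) = -0.030198 < 0 → root in [1.012500, 1.800000]
step 2: m = 1.406250, f(m) = 0.702926 > 0 → root in [1.012500, 1.406250]
step 3: m = 1.209375, f(m) = 0.353014 > 0 → root in [1.012500, 1.209375]
step 4: m = 1.110937, f(m) = 0.165990 > 0 → root in [1.012500, 1.110937]
step 5: m = 1.061719, f(m) = 0.069098 > 0 → root in [1.012500, 1.061719]

[1.01250, 1.06172]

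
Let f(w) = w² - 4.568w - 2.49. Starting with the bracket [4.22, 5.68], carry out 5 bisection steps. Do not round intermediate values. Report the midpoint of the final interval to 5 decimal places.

5.06406

f(4.220000) = -3.958560, f(5.680000) = 3.826160 (opposite signs)
step 1: m = 4.950000, f(m) = -0.599100 < 0 → root in [4.950000, 5.680000]
step 2: m = 5.315000, f(m) = 1.480305 > 0 → root in [4.950000, 5.315000]
step 3: m = 5.132500, f(m) = 0.407296 > 0 → root in [4.950000, 5.132500]
step 4: m = 5.041250, f(m) = -0.104228 < 0 → root in [5.041250, 5.132500]
step 5: m = 5.086875, f(m) = 0.149452 > 0 → root in [5.041250, 5.086875]
Midpoint of [5.041250, 5.086875] = 5.064062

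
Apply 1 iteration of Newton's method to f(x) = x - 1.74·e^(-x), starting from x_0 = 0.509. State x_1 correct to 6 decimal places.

0.771430

f'(x) = 1 + 1.74·e^(-x)
x_0 = 0.509000: f = -0.536908, f' = 2.045908 → x_1 = 0.509000 - (-0.536908)/(2.045908) = 0.771430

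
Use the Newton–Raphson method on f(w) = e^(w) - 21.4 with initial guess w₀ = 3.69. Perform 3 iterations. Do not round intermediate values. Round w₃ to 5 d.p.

3.06347

Newton update: w ← w − f(w)/f'(w).
f'(w) = e^(w)
w_0 = 3.690000: f = 18.644847, f' = 40.044847 → w_1 = 3.690000 - (18.644847)/(40.044847) = 3.224401
w_1 = 3.224401: f = 3.738508, f' = 25.138508 → w_2 = 3.224401 - (3.738508)/(25.138508) = 3.075684
w_2 = 3.075684: f = 0.264706, f' = 21.664706 → w_3 = 3.075684 - (0.264706)/(21.664706) = 3.063466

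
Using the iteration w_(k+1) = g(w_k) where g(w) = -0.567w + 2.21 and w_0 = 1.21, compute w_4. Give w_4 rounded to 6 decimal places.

1.389632

w_1 = g(1.210000) = 1.523930
w_2 = g(1.523930) = 1.345932
w_3 = g(1.345932) = 1.446857
w_4 = g(1.446857) = 1.389632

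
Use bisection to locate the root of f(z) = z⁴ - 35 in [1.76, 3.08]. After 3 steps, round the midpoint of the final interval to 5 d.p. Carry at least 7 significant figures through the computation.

f(1.760000) = -25.404874, f(3.080000) = 54.991785 (opposite signs)
step 1: m = 2.420000, f(m) = -0.702579 < 0 → root in [2.420000, 3.080000]
step 2: m = 2.750000, f(m) = 22.191406 > 0 → root in [2.420000, 2.750000]
step 3: m = 2.585000, f(m) = 9.652131 > 0 → root in [2.420000, 2.585000]
Midpoint of [2.420000, 2.585000] = 2.502500

2.50250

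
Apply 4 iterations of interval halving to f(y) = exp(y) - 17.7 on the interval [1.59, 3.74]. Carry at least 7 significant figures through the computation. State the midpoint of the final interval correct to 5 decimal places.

2.86656

f(1.590000) = -12.796251, f(3.740000) = 24.397990 (opposite signs)
step 1: m = 2.665000, f(m) = -3.332050 < 0 → root in [2.665000, 3.740000]
step 2: m = 3.202500, f(m) = 6.893938 > 0 → root in [2.665000, 3.202500]
step 3: m = 2.933750, f(m) = 1.097991 > 0 → root in [2.665000, 2.933750]
step 4: m = 2.799375, f(m) = -1.265628 < 0 → root in [2.799375, 2.933750]
Midpoint of [2.799375, 2.933750] = 2.866562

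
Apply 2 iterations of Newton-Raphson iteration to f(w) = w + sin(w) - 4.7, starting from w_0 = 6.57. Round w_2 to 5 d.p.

f'(w) = 1 + cos(w)
w_0 = 6.570000: f = 2.152898, f' = 1.959150 → w_1 = 6.570000 - (2.152898)/(1.959150) = 5.471106
w_1 = 5.471106: f = 0.045386, f' = 1.687991 → w_2 = 5.471106 - (0.045386)/(1.687991) = 5.444218

5.44422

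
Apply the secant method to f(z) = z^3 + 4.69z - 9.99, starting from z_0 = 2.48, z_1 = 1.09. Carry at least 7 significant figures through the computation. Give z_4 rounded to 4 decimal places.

1.4617

f(z_0) = 16.894192, f(z_1) = -3.582871
z_2 = 1.090000 - (-3.582871)·(1.090000 - 2.480000)/(-3.582871 - (16.894192)) = 1.333208; f(z_2) = -1.367550
z_3 = 1.333208 - (-1.367550)·(1.333208 - 1.090000)/(-1.367550 - (-3.582871)) = 1.483344; f(z_3) = 0.230702
z_4 = 1.483344 - (0.230702)·(1.483344 - 1.333208)/(0.230702 - (-1.367550)) = 1.461673; f(z_4) = -0.011911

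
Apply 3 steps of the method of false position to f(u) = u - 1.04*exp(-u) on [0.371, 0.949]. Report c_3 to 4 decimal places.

0.5815

f(0.371000) = -0.346646, f(0.949000) = 0.546387
step 1: c = 0.595360, f(c) = 0.021942 > 0 → new bracket [0.371000, 0.595360]
step 2: c = 0.582004, f(c) = 0.000876 > 0 → new bracket [0.371000, 0.582004]
step 3: c = 0.581472, f(c) = 0.000035 > 0 → new bracket [0.371000, 0.581472]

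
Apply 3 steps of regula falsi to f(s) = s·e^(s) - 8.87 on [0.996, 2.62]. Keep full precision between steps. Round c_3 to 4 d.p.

False-position update: c = (a·f(b) − b·f(a))/(f(b) − f(a)); replace the endpoint whose sign matches f(c).
f(0.996000) = -6.173399, f(2.620000) = 27.117596
step 1: c = 1.297151, f(c) = -4.123913 < 0 → new bracket [1.297151, 2.620000]
step 2: c = 1.471768, f(c) = -2.457607 < 0 → new bracket [1.471768, 2.620000]
step 3: c = 1.567183, f(c) = -1.358298 < 0 → new bracket [1.567183, 2.620000]

1.5672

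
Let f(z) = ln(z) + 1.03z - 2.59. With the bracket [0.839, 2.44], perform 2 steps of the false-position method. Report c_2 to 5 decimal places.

False-position update: c = (a·f(b) − b·f(a))/(f(b) − f(a)); replace the endpoint whose sign matches f(c).
f(0.839000) = -1.901375, f(2.440000) = 0.815198
step 1: c = 1.959567, f(c) = 0.101077 > 0 → new bracket [0.839000, 1.959567]
step 2: c = 1.903004, f(c) = 0.013528 > 0 → new bracket [0.839000, 1.903004]

1.90300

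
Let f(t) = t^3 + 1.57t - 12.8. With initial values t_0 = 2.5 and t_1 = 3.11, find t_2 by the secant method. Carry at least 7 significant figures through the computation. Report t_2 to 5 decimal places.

2.23285

f(t_0) = 6.750000, f(t_1) = 22.162931
t_2 = 3.110000 - (22.162931)·(3.110000 - 2.500000)/(22.162931 - (6.750000)) = 2.232854; f(t_2) = 1.837783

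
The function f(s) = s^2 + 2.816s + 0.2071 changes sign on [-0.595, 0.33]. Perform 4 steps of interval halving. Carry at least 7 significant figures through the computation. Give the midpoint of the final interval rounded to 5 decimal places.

f(-0.595000) = -1.114395, f(0.330000) = 1.245280 (opposite signs)
step 1: m = -0.132500, f(m) = -0.148464 < 0 → root in [-0.132500, 0.330000]
step 2: m = 0.098750, f(m) = 0.494932 > 0 → root in [-0.132500, 0.098750]
step 3: m = -0.016875, f(m) = 0.159865 > 0 → root in [-0.132500, -0.016875]
step 4: m = -0.074687, f(m) = 0.002358 > 0 → root in [-0.132500, -0.074687]
Midpoint of [-0.132500, -0.074687] = -0.103594

-0.10359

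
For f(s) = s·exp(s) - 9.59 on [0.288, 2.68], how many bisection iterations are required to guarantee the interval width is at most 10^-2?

Initial width b − a = 2.68 − 0.288 = 2.392000.
After n steps the width is (b−a)/2^n; need (b−a)/2^n ≤ 10^-2.
So n ≥ log₂(2.392000/10^-2) = log₂(239.2000) ≈ 7.9021.
Hence n = 8.

8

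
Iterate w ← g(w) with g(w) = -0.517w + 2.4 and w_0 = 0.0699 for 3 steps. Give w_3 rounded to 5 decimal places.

1.79103

w_1 = g(0.069900) = 2.363862
w_2 = g(2.363862) = 1.177884
w_3 = g(1.177884) = 1.791034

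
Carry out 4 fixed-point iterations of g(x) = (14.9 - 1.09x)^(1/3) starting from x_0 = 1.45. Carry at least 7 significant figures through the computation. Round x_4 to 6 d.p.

2.313236

x_1 = g(1.450000) = 2.370442
x_2 = g(2.370442) = 2.309364
x_3 = g(2.309364) = 2.313518
x_4 = g(2.313518) = 2.313236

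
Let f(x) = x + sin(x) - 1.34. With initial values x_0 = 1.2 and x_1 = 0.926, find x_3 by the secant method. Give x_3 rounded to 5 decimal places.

f(x_0) = 0.792039, f(x_1) = 0.385222
x_2 = 0.926000 - (0.385222)·(0.926000 - 1.200000)/(0.385222 - (0.792039)) = 0.666544; f(x_2) = -0.055182
x_3 = 0.666544 - (-0.055182)·(0.666544 - 0.926000)/(-0.055182 - (0.385222)) = 0.699054; f(x_3) = 0.002547

0.69905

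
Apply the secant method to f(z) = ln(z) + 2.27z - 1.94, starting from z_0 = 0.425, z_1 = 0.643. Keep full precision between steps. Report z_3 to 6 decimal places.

0.898638

f(z_0) = -1.830916, f(z_1) = -0.922001
z_2 = 0.643000 - (-0.922001)·(0.643000 - 0.425000)/(-0.922001 - (-1.830916)) = 0.864138; f(z_2) = -0.124428
z_3 = 0.864138 - (-0.124428)·(0.864138 - 0.643000)/(-0.124428 - (-0.922001)) = 0.898638; f(z_3) = -0.006967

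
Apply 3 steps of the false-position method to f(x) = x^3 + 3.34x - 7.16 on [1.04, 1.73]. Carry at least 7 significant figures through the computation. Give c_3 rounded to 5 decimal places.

1.37019

False-position update: c = (a·f(b) − b·f(a))/(f(b) − f(a)); replace the endpoint whose sign matches f(c).
f(1.040000) = -2.561536, f(1.730000) = 3.795917
step 1: c = 1.318014, f(c) = -0.468232 < 0 → new bracket [1.318014, 1.730000]
step 2: c = 1.363253, f(c) = -0.073188 < 0 → new bracket [1.363253, 1.730000]
step 3: c = 1.370190, f(c) = -0.011141 < 0 → new bracket [1.370190, 1.730000]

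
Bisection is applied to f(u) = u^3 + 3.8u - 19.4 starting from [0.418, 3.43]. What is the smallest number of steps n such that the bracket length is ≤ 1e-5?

Initial width b − a = 3.43 − 0.418 = 3.012000.
After n steps the width is (b−a)/2^n; need (b−a)/2^n ≤ 1e-5.
So n ≥ log₂(3.012000/1e-5) = log₂(301200.0000) ≈ 18.2004.
Hence n = 19.

19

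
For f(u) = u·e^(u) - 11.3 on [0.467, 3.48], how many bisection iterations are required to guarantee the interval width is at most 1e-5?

Initial width b − a = 3.48 − 0.467 = 3.013000.
After n steps the width is (b−a)/2^n; need (b−a)/2^n ≤ 1e-5.
So n ≥ log₂(3.013000/1e-5) = log₂(301300.0000) ≈ 18.2008.
Hence n = 19.

19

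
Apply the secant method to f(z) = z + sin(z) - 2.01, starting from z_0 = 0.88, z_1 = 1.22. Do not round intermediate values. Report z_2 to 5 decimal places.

Secant update: z_(k+1) = z_k − f(z_k)·(z_k − z_(k-1))/(f(z_k) − f(z_(k-1))).
f(z_0) = -0.359261, f(z_1) = 0.149099
z_2 = 1.220000 - (0.149099)·(1.220000 - 0.880000)/(0.149099 - (-0.359261)) = 1.120280; f(z_2) = 0.010502

1.12028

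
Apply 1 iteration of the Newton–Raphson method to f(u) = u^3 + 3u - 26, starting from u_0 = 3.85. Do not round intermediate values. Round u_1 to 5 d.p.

f'(u) = 3u^2 + 3
u_0 = 3.850000: f = 42.616625, f' = 47.467500 → u_1 = 3.850000 - (42.616625)/(47.467500) = 2.952194

2.95219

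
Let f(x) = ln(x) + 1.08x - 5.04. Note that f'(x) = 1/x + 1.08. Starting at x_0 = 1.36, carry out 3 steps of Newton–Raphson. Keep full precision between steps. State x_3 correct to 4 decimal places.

x_0 = 1.360000: f = -3.263715, f' = 1.815294 → x_1 = 1.360000 - (-3.263715)/(1.815294) = 3.157899
x_1 = 3.157899: f = -0.479562, f' = 1.396666 → x_2 = 3.157899 - (-0.479562)/(1.396666) = 3.501261
x_2 = 3.501261: f = -0.005515, f' = 1.365611 → x_3 = 3.501261 - (-0.005515)/(1.365611) = 3.505299

3.5053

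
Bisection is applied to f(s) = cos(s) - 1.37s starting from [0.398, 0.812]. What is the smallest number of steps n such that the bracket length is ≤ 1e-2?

6

Initial width b − a = 0.812 − 0.398 = 0.414000.
After n steps the width is (b−a)/2^n; need (b−a)/2^n ≤ 1e-2.
So n ≥ log₂(0.414000/1e-2) = log₂(41.4000) ≈ 5.3716.
Hence n = 6.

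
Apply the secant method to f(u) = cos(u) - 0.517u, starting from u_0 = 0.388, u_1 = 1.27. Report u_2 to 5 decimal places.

0.97721

Secant update: u_(k+1) = u_k − f(u_k)·(u_k − u_(k-1))/(f(u_k) − f(u_(k-1))).
f(u_0) = 0.725072, f(u_1) = -0.360309
u_2 = 1.270000 - (-0.360309)·(1.270000 - 0.388000)/(-0.360309 - (0.725072)) = 0.977206; f(u_2) = 0.054125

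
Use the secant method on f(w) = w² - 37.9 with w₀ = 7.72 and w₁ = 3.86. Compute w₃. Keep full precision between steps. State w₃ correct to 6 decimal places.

f(w_0) = 21.698400, f(w_1) = -23.000400
w_2 = 3.860000 - (-23.000400)·(3.860000 - 7.720000)/(-23.000400 - (21.698400)) = 5.846218; f(w_2) = -3.721740
w_3 = 5.846218 - (-3.721740)·(5.846218 - 3.860000)/(-3.721740 - (-23.000400)) = 6.229656; f(w_3) = 0.908618

6.229656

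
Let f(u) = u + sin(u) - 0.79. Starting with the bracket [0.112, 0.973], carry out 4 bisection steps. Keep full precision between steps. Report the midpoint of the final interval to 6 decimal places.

f(0.112000) = -0.566234, f(0.973000) = 1.009578 (opposite signs)
step 1: m = 0.542500, f(m) = 0.268779 > 0 → root in [0.112000, 0.542500]
step 2: m = 0.327250, f(m) = -0.141310 < 0 → root in [0.327250, 0.542500]
step 3: m = 0.434875, f(m) = 0.066172 > 0 → root in [0.327250, 0.434875]
step 4: m = 0.381062, f(m) = -0.037031 < 0 → root in [0.381062, 0.434875]
Midpoint of [0.381062, 0.434875] = 0.407969

0.407969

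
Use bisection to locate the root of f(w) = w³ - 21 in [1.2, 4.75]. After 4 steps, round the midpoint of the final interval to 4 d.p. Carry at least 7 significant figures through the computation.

2.8641

f(1.200000) = -19.272000, f(4.750000) = 86.171875 (opposite signs)
step 1: m = 2.975000, f(m) = 5.330609 > 0 → root in [1.200000, 2.975000]
step 2: m = 2.087500, f(m) = -11.903393 < 0 → root in [2.087500, 2.975000]
step 3: m = 2.531250, f(m) = -4.781708 < 0 → root in [2.531250, 2.975000]
step 4: m = 2.753125, f(m) = -0.132146 < 0 → root in [2.753125, 2.975000]
Midpoint of [2.753125, 2.975000] = 2.864063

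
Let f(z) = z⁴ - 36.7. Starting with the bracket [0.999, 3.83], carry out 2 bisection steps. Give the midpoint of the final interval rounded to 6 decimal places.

f(0.999000) = -35.703994, f(3.830000) = 178.476627 (opposite signs)
step 1: m = 2.414500, f(m) = -2.713312 < 0 → root in [2.414500, 3.830000]
step 2: m = 3.122250, f(m) = 58.332181 > 0 → root in [2.414500, 3.122250]
Midpoint of [2.414500, 3.122250] = 2.768375

2.768375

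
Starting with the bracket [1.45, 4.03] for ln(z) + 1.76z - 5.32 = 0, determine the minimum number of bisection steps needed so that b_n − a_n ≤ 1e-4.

15

Initial width b − a = 4.03 − 1.45 = 2.580000.
After n steps the width is (b−a)/2^n; need (b−a)/2^n ≤ 1e-4.
So n ≥ log₂(2.580000/1e-4) = log₂(25800.0000) ≈ 14.6551.
Hence n = 15.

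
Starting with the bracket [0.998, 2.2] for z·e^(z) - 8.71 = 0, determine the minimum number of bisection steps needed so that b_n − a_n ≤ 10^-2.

7

Initial width b − a = 2.2 − 0.998 = 1.202000.
After n steps the width is (b−a)/2^n; need (b−a)/2^n ≤ 10^-2.
So n ≥ log₂(1.202000/10^-2) = log₂(120.2000) ≈ 6.9093.
Hence n = 7.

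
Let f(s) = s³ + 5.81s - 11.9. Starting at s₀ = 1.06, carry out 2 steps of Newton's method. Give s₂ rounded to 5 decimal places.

1.48656

Newton update: s ← s − f(s)/f'(s).
f'(s) = 3s² + 5.81
s_0 = 1.060000: f = -4.550384, f' = 9.180800 → s_1 = 1.060000 - (-4.550384)/(9.180800) = 1.555641
s_1 = 1.555641: f = 0.902959, f' = 13.070060 → s_2 = 1.555641 - (0.902959)/(13.070060) = 1.486555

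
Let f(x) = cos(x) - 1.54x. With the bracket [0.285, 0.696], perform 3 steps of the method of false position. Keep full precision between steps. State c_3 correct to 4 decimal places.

f(0.285000) = 0.520762, f(0.696000) = -0.304427
step 1: c = 0.544375, f(c) = 0.017114 > 0 → new bracket [0.544375, 0.696000]
step 2: c = 0.552445, f(c) = 0.000479 > 0 → new bracket [0.552445, 0.696000]
step 3: c = 0.552670, f(c) = 0.000013 > 0 → new bracket [0.552670, 0.696000]

0.5527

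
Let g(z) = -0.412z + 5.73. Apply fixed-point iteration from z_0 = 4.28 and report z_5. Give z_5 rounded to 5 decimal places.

4.05544

z_1 = g(4.280000) = 3.966640
z_2 = g(3.966640) = 4.095744
z_3 = g(4.095744) = 4.042553
z_4 = g(4.042553) = 4.064468
z_5 = g(4.064468) = 4.055439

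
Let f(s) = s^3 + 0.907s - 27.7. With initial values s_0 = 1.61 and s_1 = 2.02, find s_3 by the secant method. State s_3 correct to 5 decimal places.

Secant update: s_(k+1) = s_k − f(s_k)·(s_k − s_(k-1))/(f(s_k) − f(s_(k-1))).
f(s_0) = -22.066449, f(s_1) = -17.625452
s_2 = 2.020000 - (-17.625452)·(2.020000 - 1.610000)/(-17.625452 - (-22.066449)) = 3.647210; f(s_2) = 24.123726
s_3 = 3.647210 - (24.123726)·(3.647210 - 2.020000)/(24.123726 - (-17.625452)) = 2.706967; f(s_3) = -5.409015

2.70697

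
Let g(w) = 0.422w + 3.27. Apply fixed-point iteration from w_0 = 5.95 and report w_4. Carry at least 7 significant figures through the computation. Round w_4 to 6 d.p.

w_1 = g(5.950000) = 5.780900
w_2 = g(5.780900) = 5.709540
w_3 = g(5.709540) = 5.679426
w_4 = g(5.679426) = 5.666718

5.666718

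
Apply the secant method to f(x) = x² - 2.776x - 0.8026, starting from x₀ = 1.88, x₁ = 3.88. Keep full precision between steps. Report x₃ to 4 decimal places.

Secant update: x_(k+1) = x_k − f(x_k)·(x_k − x_(k-1))/(f(x_k) − f(x_(k-1))).
f(x_0) = -2.487080, f(x_1) = 3.480920
x_2 = 3.880000 - (3.480920)·(3.880000 - 1.880000)/(3.480920 - (-2.487080)) = 2.713472; f(x_2) = -0.972268
x_3 = 2.713472 - (-0.972268)·(2.713472 - 3.880000)/(-0.972268 - (3.480920)) = 2.968161; f(x_3) = -0.232235

2.9682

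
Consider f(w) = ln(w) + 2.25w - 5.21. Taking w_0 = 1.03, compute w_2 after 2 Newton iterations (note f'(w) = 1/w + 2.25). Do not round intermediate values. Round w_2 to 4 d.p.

2.0058

w_0 = 1.030000: f = -2.862941, f' = 3.220874 → w_1 = 1.030000 - (-2.862941)/(3.220874) = 1.918871
w_1 = 1.918871: f = -0.240803, f' = 2.771140 → w_2 = 1.918871 - (-0.240803)/(2.771140) = 2.005768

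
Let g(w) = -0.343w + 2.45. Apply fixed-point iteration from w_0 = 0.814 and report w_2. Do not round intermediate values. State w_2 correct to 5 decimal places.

1.70542

w_1 = g(0.814000) = 2.170798
w_2 = g(2.170798) = 1.705416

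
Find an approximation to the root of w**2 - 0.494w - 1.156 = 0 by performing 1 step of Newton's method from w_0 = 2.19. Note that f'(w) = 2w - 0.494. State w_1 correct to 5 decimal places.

w_0 = 2.190000: f = 2.558240, f' = 3.886000 → w_1 = 2.190000 - (2.558240)/(3.886000) = 1.531678

1.53168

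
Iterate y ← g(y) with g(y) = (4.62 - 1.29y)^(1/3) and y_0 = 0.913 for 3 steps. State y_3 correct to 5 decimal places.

1.41446

y_1 = g(0.913000) = 1.509895
y_2 = g(1.509895) = 1.387687
y_3 = g(1.387687) = 1.414456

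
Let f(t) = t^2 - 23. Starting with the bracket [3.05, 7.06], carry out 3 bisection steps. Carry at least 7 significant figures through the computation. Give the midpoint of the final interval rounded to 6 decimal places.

f(3.050000) = -13.697500, f(7.060000) = 26.843600 (opposite signs)
step 1: m = 5.055000, f(m) = 2.553025 > 0 → root in [3.050000, 5.055000]
step 2: m = 4.052500, f(m) = -6.577244 < 0 → root in [4.052500, 5.055000]
step 3: m = 4.553750, f(m) = -2.263361 < 0 → root in [4.553750, 5.055000]
Midpoint of [4.553750, 5.055000] = 4.804375

4.804375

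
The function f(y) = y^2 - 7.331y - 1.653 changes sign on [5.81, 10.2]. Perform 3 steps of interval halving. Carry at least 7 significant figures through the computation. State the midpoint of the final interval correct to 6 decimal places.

7.730625

f(5.810000) = -10.490010, f(10.200000) = 27.610800 (opposite signs)
step 1: m = 8.005000, f(m) = 3.742370 > 0 → root in [5.810000, 8.005000]
step 2: m = 6.907500, f(m) = -4.578326 < 0 → root in [6.907500, 8.005000]
step 3: m = 7.456250, f(m) = -0.719105 < 0 → root in [7.456250, 8.005000]
Midpoint of [7.456250, 8.005000] = 7.730625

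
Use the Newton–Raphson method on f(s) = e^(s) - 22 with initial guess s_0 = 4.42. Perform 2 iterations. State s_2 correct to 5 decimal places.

f'(s) = e^(s)
s_0 = 4.420000: f = 61.096285, f' = 83.096285 → s_1 = 4.420000 - (61.096285)/(83.096285) = 3.684753
s_1 = 3.684753: f = 17.835286, f' = 39.835286 → s_2 = 3.684753 - (17.835286)/(39.835286) = 3.237027

3.23703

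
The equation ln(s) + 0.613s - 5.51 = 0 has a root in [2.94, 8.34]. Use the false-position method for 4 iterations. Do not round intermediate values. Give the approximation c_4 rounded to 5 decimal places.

f(2.940000) = -2.629370, f(8.340000) = 1.723483
step 1: c = 6.201906, f(c) = 0.116625 > 0 → new bracket [2.940000, 6.201906]
step 2: c = 6.063370, f(c) = 0.009111 > 0 → new bracket [2.940000, 6.063370]
step 3: c = 6.052584, f(c) = 0.000719 > 0 → new bracket [2.940000, 6.052584]
step 4: c = 6.051733, f(c) = 0.000057 > 0 → new bracket [2.940000, 6.051733]

6.05173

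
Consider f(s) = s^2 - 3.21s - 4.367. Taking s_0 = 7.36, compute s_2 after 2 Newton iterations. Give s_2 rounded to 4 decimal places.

4.3427

Newton update: s ← s − f(s)/f'(s).
f'(s) = 2s - 3.21
s_0 = 7.360000: f = 26.177000, f' = 11.510000 → s_1 = 7.360000 - (26.177000)/(11.510000) = 5.085717
s_1 = 5.085717: f = 5.172364, f' = 6.961434 → s_2 = 5.085717 - (5.172364)/(6.961434) = 4.342714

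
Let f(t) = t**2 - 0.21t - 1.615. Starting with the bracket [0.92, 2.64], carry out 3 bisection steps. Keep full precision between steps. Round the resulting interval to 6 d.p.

[1.350000, 1.565000]

f(0.920000) = -0.961800, f(2.640000) = 4.800200 (opposite signs)
step 1: m = 1.780000, f(m) = 1.179600 > 0 → root in [0.920000, 1.780000]
step 2: m = 1.350000, f(m) = -0.076000 < 0 → root in [1.350000, 1.780000]
step 3: m = 1.565000, f(m) = 0.505575 > 0 → root in [1.350000, 1.565000]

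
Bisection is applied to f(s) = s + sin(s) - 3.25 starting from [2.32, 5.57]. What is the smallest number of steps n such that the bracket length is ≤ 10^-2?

9

Initial width b − a = 5.57 − 2.32 = 3.250000.
After n steps the width is (b−a)/2^n; need (b−a)/2^n ≤ 10^-2.
So n ≥ log₂(3.250000/10^-2) = log₂(325.0000) ≈ 8.3443.
Hence n = 9.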